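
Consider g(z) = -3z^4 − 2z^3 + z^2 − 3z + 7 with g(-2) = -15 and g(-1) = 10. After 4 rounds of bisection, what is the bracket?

z = -1.5 gives g = 5.3125, positive; keep [-2, -1.5]
z = -1.75 gives g = -2.105469, negative; keep [-1.75, -1.5]
z = -1.625 gives g = 2.178955, positive; keep [-1.75, -1.625]
z = -1.6875 gives g = 0.1936, positive; keep [-1.75, -1.6875]

[-1.75, -1.6875]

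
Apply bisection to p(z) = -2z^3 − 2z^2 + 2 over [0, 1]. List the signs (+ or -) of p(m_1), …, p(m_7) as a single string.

++-----

p(0.5) = 1.25 > 0, so the root lies in [0.5, 1]
p(0.75) = 0.03125 > 0, so the root lies in [0.75, 1]
p(0.875) = -0.871094 < 0, so the root lies in [0.75, 0.875]
p(0.8125) = -0.3931 < 0, so the root lies in [0.75, 0.8125]
p(0.78125) = -0.1744 < 0, so the root lies in [0.75, 0.78125]
p(0.765625) = -0.07 < 0, so the root lies in [0.75, 0.765625]
p(0.7578125) = -0.019 < 0, so the root lies in [0.75, 0.7578125]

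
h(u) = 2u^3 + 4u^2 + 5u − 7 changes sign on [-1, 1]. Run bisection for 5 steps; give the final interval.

h(0) = -7 < 0, so the root lies in [0, 1]
h(0.5) = -3.25 < 0, so the root lies in [0.5, 1]
h(0.75) = -0.15625 < 0, so the root lies in [0.75, 1]
h(0.875) = 1.7773 > 0, so the root lies in [0.75, 0.875]
h(0.8125) = 0.7759 > 0, so the root lies in [0.75, 0.8125]

[0.75, 0.8125]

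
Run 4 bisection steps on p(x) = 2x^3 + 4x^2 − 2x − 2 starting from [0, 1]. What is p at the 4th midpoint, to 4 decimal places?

midpoint 0.5: p = -1.75 < 0 → [0.5, 1]
midpoint 0.75: p = -0.40625 < 0 → [0.75, 1]
midpoint 0.875: p = 0.652344 > 0 → [0.75, 0.875]
midpoint 0.8125: p = 0.0884 > 0 → [0.75, 0.8125]

0.0884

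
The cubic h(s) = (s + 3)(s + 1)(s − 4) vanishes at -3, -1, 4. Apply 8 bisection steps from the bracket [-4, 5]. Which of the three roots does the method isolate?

4

s = 0.5 gives h = -18.375, negative; keep [0.5, 5]
s = 2.75 gives h = -26.953125, negative; keep [2.75, 5]
s = 3.875 gives h = -4.189453, negative; keep [3.875, 5]
s = 4.4375 gives h = 17.6931, positive; keep [3.875, 4.4375]
s = 4.15625 gives h = 5.7655, positive; keep [3.875, 4.15625]
s = 4.015625 gives h = 0.5498, positive; keep [3.875, 4.015625]
s = 3.9453125 gives h = -1.8783, negative; keep [3.9453125, 4.015625]
s = 3.98046875 gives h = -0.679, negative; keep [3.98046875, 4.015625]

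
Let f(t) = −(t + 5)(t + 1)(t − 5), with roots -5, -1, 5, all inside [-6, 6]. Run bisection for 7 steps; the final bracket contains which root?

5

f(0) = 25 > 0, so the root lies in [0, 6]
f(3) = 64 > 0, so the root lies in [3, 6]
f(4.5) = 26.125 > 0, so the root lies in [4.5, 6]
f(5.25) = -16.0156 < 0, so the root lies in [4.5, 5.25]
f(4.875) = 7.252 > 0, so the root lies in [4.875, 5.25]
f(5.0625) = -3.8127 < 0, so the root lies in [4.875, 5.0625]
f(4.96875) = 1.8594 > 0, so the root lies in [4.96875, 5.0625]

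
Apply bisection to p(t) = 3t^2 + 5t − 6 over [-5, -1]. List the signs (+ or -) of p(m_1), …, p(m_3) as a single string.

m = -3, p(m) = 6 (+); new bracket [-3, -1]
m = -2, p(m) = -4 (−); new bracket [-3, -2]
m = -2.5, p(m) = 0.25 (+); new bracket [-2.5, -2]

+-+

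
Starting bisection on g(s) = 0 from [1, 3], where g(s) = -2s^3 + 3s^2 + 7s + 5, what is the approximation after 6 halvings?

2.96875

midpoint 2: g = 15 > 0 → [2, 3]
midpoint 2.5: g = 10 > 0 → [2.5, 3]
midpoint 2.75: g = 5.34375 > 0 → [2.75, 3]
midpoint 2.875: g = 2.3945 > 0 → [2.875, 3]
midpoint 2.9375: g = 0.7544 > 0 → [2.9375, 3]
midpoint 2.96875: g = -0.1083 < 0 → [2.9375, 2.96875]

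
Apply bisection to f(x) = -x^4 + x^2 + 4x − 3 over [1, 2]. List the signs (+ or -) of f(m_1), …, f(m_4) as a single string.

+---

m = 1.5, f(m) = 0.1875 (+); new bracket [1.5, 2]
m = 1.75, f(m) = -2.316406 (−); new bracket [1.5, 1.75]
m = 1.625, f(m) = -0.832275 (−); new bracket [1.5, 1.625]
m = 1.5625, f(m) = -0.2691 (−); new bracket [1.5, 1.5625]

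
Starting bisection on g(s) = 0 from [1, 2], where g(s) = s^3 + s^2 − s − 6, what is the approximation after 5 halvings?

m = 1.5, g(m) = -1.875 (−); new bracket [1.5, 2]
m = 1.75, g(m) = 0.671875 (+); new bracket [1.5, 1.75]
m = 1.625, g(m) = -0.693359 (−); new bracket [1.625, 1.75]
m = 1.6875, g(m) = -0.0344 (−); new bracket [1.6875, 1.75]
m = 1.71875, g(m) = 0.3127 (+); new bracket [1.6875, 1.71875]

1.71875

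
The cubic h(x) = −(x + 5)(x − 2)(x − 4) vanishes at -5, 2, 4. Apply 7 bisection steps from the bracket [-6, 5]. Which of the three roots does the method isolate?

-5

x = -0.5 gives h = -50.625, negative; keep [-6, -0.5]
x = -3.25 gives h = -66.609375, negative; keep [-6, -3.25]
x = -4.625 gives h = -21.427734, negative; keep [-6, -4.625]
x = -5.3125 gives h = 21.2805, positive; keep [-5.3125, -4.625]
x = -4.96875 gives h = -1.9532, negative; keep [-5.3125, -4.96875]
x = -5.140625 gives h = 9.1786, positive; keep [-5.140625, -4.96875]
x = -5.0546875 gives h = 3.4933, positive; keep [-5.0546875, -4.96875]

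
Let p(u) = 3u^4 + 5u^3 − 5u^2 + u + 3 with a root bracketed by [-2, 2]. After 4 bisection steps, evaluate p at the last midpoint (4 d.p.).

u = 0 gives p = 3, positive; keep [-2, 0]
u = -1 gives p = -5, negative; keep [-1, 0]
u = -0.5 gives p = 0.8125, positive; keep [-1, -0.5]
u = -0.75 gives p = -1.7227, negative; keep [-0.75, -0.5]

-1.7227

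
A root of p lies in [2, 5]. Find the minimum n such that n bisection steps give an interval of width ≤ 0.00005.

16

Width after n steps is 3/2^n. Need 2^n ≥ 3/0.00005 = 60000.
2^15 = 32768 < 60000 ≤ 2^16 = 65536, so n = 16.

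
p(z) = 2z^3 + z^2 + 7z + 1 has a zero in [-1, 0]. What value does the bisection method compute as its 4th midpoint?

m = -0.5, p(m) = -2.5 (−); new bracket [-0.5, 0]
m = -0.25, p(m) = -0.71875 (−); new bracket [-0.25, 0]
m = -0.125, p(m) = 0.136719 (+); new bracket [-0.25, -0.125]
m = -0.1875, p(m) = -0.2905 (−); new bracket [-0.1875, -0.125]

-0.1875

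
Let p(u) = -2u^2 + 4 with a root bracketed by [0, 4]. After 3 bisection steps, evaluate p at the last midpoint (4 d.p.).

m = 2, p(m) = -4 (−); new bracket [0, 2]
m = 1, p(m) = 2 (+); new bracket [1, 2]
m = 1.5, p(m) = -0.5 (−); new bracket [1, 1.5]

-0.5000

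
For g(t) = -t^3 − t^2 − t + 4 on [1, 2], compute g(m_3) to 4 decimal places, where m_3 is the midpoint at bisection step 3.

t = 1.5 gives g = -3.125, negative; keep [1, 1.5]
t = 1.25 gives g = -0.765625, negative; keep [1, 1.25]
t = 1.125 gives g = 0.185547, positive; keep [1.125, 1.25]

0.1855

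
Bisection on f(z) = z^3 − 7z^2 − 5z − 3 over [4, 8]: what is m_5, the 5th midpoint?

midpoint 6: f = -69 < 0 → [6, 8]
midpoint 7: f = -38 < 0 → [7, 8]
midpoint 7.5: f = -12.375 < 0 → [7.5, 8]
midpoint 7.75: f = 3.2969 > 0 → [7.5, 7.75]
midpoint 7.625: f = -4.7871 < 0 → [7.625, 7.75]

7.625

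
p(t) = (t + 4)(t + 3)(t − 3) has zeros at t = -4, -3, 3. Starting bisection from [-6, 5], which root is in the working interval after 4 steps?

p(-0.5) = -30.625 < 0, so the root lies in [-0.5, 5]
p(2.25) = -24.609375 < 0, so the root lies in [2.25, 5]
p(3.625) = 31.572266 > 0, so the root lies in [2.25, 3.625]
p(2.9375) = -2.5745 < 0, so the root lies in [2.9375, 3.625]

3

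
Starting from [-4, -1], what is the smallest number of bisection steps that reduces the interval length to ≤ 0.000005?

20

Width after n steps is 3/2^n. Need 2^n ≥ 3/0.000005 = 600000.
2^19 = 524288 < 600000 ≤ 2^20 = 1048576, so n = 20.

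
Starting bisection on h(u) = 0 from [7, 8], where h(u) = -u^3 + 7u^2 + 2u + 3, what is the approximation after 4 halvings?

7.3125

midpoint 7.5: h = -10.125 < 0 → [7, 7.5]
midpoint 7.25: h = 4.359375 > 0 → [7.25, 7.5]
midpoint 7.375: h = -2.646484 < 0 → [7.25, 7.375]
midpoint 7.3125: h = 0.9148 > 0 → [7.3125, 7.375]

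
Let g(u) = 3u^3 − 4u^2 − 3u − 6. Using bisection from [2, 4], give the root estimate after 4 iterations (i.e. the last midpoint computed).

g(3) = 30 > 0, so the root lies in [2, 3]
g(2.5) = 8.375 > 0, so the root lies in [2, 2.5]
g(2.25) = 1.171875 > 0, so the root lies in [2, 2.25]
g(2.125) = -1.6504 < 0, so the root lies in [2.125, 2.25]

2.125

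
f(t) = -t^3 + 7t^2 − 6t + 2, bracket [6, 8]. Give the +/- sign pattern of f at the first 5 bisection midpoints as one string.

f(7) = -40 < 0, so the root lies in [6, 7]
f(6.5) = -15.875 < 0, so the root lies in [6, 6.5]
f(6.25) = -6.203125 < 0, so the root lies in [6, 6.25]
f(6.125) = -1.9238 < 0, so the root lies in [6, 6.125]
f(6.0625) = 0.0818 > 0, so the root lies in [6.0625, 6.125]

----+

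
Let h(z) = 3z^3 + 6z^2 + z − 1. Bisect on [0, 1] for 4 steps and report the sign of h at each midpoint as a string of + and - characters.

+-+-

midpoint 0.5: h = 1.375 > 0 → [0, 0.5]
midpoint 0.25: h = -0.328125 < 0 → [0.25, 0.5]
midpoint 0.375: h = 0.376953 > 0 → [0.25, 0.375]
midpoint 0.3125: h = -0.01 < 0 → [0.3125, 0.375]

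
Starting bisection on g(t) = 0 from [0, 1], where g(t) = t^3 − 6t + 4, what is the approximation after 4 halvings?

0.6875

midpoint 0.5: g = 1.125 > 0 → [0.5, 1]
midpoint 0.75: g = -0.078125 < 0 → [0.5, 0.75]
midpoint 0.625: g = 0.494141 > 0 → [0.625, 0.75]
midpoint 0.6875: g = 0.2 > 0 → [0.6875, 0.75]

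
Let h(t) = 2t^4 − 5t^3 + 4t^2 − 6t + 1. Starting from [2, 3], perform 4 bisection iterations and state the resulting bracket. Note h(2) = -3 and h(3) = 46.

m = 2.5, h(m) = 11 (+); new bracket [2, 2.5]
m = 2.25, h(m) = 2.054688 (+); new bracket [2, 2.25]
m = 2.125, h(m) = -0.884277 (−); new bracket [2.125, 2.25]
m = 2.1875, h(m) = 0.4734 (+); new bracket [2.125, 2.1875]

[2.125, 2.1875]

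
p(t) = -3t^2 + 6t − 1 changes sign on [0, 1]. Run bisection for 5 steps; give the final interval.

[0.15625, 0.1875]

midpoint 0.5: p = 1.25 > 0 → [0, 0.5]
midpoint 0.25: p = 0.3125 > 0 → [0, 0.25]
midpoint 0.125: p = -0.296875 < 0 → [0.125, 0.25]
midpoint 0.1875: p = 0.0195 > 0 → [0.125, 0.1875]
midpoint 0.15625: p = -0.1357 < 0 → [0.15625, 0.1875]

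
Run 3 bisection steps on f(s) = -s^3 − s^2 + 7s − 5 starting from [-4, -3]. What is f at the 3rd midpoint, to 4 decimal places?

-1.5723

midpoint -3.5: f = 1.125 > 0 → [-3.5, -3]
midpoint -3.25: f = -3.984375 < 0 → [-3.5, -3.25]
midpoint -3.375: f = -1.572266 < 0 → [-3.5, -3.375]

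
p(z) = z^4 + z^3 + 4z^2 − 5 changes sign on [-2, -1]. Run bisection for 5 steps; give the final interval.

p(-1.5) = 5.6875 > 0, so the root lies in [-1.5, -1]
p(-1.25) = 1.738281 > 0, so the root lies in [-1.25, -1]
p(-1.125) = 0.240479 > 0, so the root lies in [-1.125, -1]
p(-1.0625) = -0.4094 < 0, so the root lies in [-1.125, -1.0625]
p(-1.09375) = -0.0922 < 0, so the root lies in [-1.125, -1.09375]

[-1.125, -1.09375]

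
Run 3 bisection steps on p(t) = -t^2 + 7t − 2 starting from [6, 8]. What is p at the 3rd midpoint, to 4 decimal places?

-0.3125

midpoint 7: p = -2 < 0 → [6, 7]
midpoint 6.5: p = 1.25 > 0 → [6.5, 7]
midpoint 6.75: p = -0.3125 < 0 → [6.5, 6.75]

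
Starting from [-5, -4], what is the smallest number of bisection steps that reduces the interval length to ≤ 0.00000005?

25

Width after n steps is 1/2^n. Need 2^n ≥ 1/0.00000005 = 20000000.
2^24 = 16777216 < 20000000 ≤ 2^25 = 33554432, so n = 25.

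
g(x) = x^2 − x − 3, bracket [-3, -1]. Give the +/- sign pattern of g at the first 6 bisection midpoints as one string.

++-++-

m = -2, g(m) = 3 (+); new bracket [-2, -1]
m = -1.5, g(m) = 0.75 (+); new bracket [-1.5, -1]
m = -1.25, g(m) = -0.1875 (−); new bracket [-1.5, -1.25]
m = -1.375, g(m) = 0.2656 (+); new bracket [-1.375, -1.25]
m = -1.3125, g(m) = 0.0352 (+); new bracket [-1.3125, -1.25]
m = -1.28125, g(m) = -0.0771 (−); new bracket [-1.3125, -1.28125]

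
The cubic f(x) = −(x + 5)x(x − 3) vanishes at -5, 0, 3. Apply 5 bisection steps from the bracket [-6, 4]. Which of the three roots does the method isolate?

midpoint -1: f = -16 < 0 → [-6, -1]
midpoint -3.5: f = -34.125 < 0 → [-6, -3.5]
midpoint -4.75: f = -9.203125 < 0 → [-6, -4.75]
midpoint -5.375: f = 16.8809 > 0 → [-5.375, -4.75]
midpoint -5.0625: f = 2.551 > 0 → [-5.0625, -4.75]

-5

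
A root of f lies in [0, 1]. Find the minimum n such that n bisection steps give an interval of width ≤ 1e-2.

7

Width after n steps is 1/2^n. Need 2^n ≥ 1/1e-2 = 100.
2^6 = 64 < 100 ≤ 2^7 = 128, so n = 7.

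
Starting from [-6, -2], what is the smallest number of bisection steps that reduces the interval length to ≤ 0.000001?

Width after n steps is 4/2^n. Need 2^n ≥ 4/0.000001 = 4000000.
2^21 = 2097152 < 4000000 ≤ 2^22 = 4194304, so n = 22.

22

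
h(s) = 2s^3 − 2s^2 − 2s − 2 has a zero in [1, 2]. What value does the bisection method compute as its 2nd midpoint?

h(1.5) = -2.75 < 0, so the root lies in [1.5, 2]
h(1.75) = -0.90625 < 0, so the root lies in [1.75, 2]

1.75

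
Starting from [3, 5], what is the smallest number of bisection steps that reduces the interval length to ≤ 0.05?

Width after n steps is 2/2^n. Need 2^n ≥ 2/0.05 = 40.
2^5 = 32 < 40 ≤ 2^6 = 64, so n = 6.

6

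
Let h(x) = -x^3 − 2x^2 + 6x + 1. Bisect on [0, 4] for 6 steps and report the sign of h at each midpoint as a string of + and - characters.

-+++--

h(2) = -3 < 0, so the root lies in [0, 2]
h(1) = 4 > 0, so the root lies in [1, 2]
h(1.5) = 2.125 > 0, so the root lies in [1.5, 2]
h(1.75) = 0.0156 > 0, so the root lies in [1.75, 2]
h(1.875) = -1.373 < 0, so the root lies in [1.75, 1.875]
h(1.8125) = -0.6497 < 0, so the root lies in [1.75, 1.8125]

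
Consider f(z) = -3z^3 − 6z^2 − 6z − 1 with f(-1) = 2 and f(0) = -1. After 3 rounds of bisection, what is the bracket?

[-0.25, -0.125]

f(-0.5) = 0.875 > 0, so the root lies in [-0.5, 0]
f(-0.25) = 0.171875 > 0, so the root lies in [-0.25, 0]
f(-0.125) = -0.337891 < 0, so the root lies in [-0.25, -0.125]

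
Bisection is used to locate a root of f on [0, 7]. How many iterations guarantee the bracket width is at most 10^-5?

20

Width after n steps is 7/2^n. Need 2^n ≥ 7/10^-5 = 700000.
2^19 = 524288 < 700000 ≤ 2^20 = 1048576, so n = 20.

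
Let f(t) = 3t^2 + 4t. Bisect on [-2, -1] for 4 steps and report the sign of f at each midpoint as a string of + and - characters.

+-+-

f(-1.5) = 0.75 > 0, so the root lies in [-1.5, -1]
f(-1.25) = -0.3125 < 0, so the root lies in [-1.5, -1.25]
f(-1.375) = 0.171875 > 0, so the root lies in [-1.375, -1.25]
f(-1.3125) = -0.082 < 0, so the root lies in [-1.375, -1.3125]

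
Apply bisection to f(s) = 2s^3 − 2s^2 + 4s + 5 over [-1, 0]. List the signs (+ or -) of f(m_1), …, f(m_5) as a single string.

++---

m = -0.5, f(m) = 2.25 (+); new bracket [-1, -0.5]
m = -0.75, f(m) = 0.03125 (+); new bracket [-1, -0.75]
m = -0.875, f(m) = -1.371094 (−); new bracket [-0.875, -0.75]
m = -0.8125, f(m) = -0.6431 (−); new bracket [-0.8125, -0.75]
m = -0.78125, f(m) = -0.2994 (−); new bracket [-0.78125, -0.75]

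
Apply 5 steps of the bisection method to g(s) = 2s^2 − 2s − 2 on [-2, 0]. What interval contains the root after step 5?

[-0.625, -0.5625]

s = -1 gives g = 2, positive; keep [-1, 0]
s = -0.5 gives g = -0.5, negative; keep [-1, -0.5]
s = -0.75 gives g = 0.625, positive; keep [-0.75, -0.5]
s = -0.625 gives g = 0.0312, positive; keep [-0.625, -0.5]
s = -0.5625 gives g = -0.2422, negative; keep [-0.625, -0.5625]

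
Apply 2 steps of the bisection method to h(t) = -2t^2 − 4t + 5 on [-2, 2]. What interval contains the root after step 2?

[0, 1]

midpoint 0: h = 5 > 0 → [0, 2]
midpoint 1: h = -1 < 0 → [0, 1]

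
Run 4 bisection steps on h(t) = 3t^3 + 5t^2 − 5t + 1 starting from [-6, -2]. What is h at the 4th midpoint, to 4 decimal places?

3.3906

m = -4, h(m) = -91 (−); new bracket [-4, -2]
m = -3, h(m) = -20 (−); new bracket [-3, -2]
m = -2.5, h(m) = -2.125 (−); new bracket [-2.5, -2]
m = -2.25, h(m) = 3.3906 (+); new bracket [-2.5, -2.25]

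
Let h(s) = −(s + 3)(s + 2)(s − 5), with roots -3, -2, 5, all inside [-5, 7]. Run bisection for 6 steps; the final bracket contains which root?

m = 1, h(m) = 48 (+); new bracket [1, 7]
m = 4, h(m) = 42 (+); new bracket [4, 7]
m = 5.5, h(m) = -31.875 (−); new bracket [4, 5.5]
m = 4.75, h(m) = 13.0781 (+); new bracket [4.75, 5.5]
m = 5.125, h(m) = -7.2363 (−); new bracket [4.75, 5.125]
m = 4.9375, h(m) = 3.4417 (+); new bracket [4.9375, 5.125]

5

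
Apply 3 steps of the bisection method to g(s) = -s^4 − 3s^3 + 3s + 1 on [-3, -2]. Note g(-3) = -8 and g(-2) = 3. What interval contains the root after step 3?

[-2.625, -2.5]

g(-2.5) = 1.3125 > 0, so the root lies in [-3, -2.5]
g(-2.75) = -2.050781 < 0, so the root lies in [-2.75, -2.5]
g(-2.625) = -0.092041 < 0, so the root lies in [-2.625, -2.5]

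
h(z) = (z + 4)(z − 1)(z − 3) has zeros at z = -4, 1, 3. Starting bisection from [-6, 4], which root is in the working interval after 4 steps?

-4

z = -1 gives h = 24, positive; keep [-6, -1]
z = -3.5 gives h = 14.625, positive; keep [-6, -3.5]
z = -4.75 gives h = -33.421875, negative; keep [-4.75, -3.5]
z = -4.125 gives h = -4.5645, negative; keep [-4.125, -3.5]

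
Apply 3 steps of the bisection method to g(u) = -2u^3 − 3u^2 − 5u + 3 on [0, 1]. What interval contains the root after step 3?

g(0.5) = -0.5 < 0, so the root lies in [0, 0.5]
g(0.25) = 1.53125 > 0, so the root lies in [0.25, 0.5]
g(0.375) = 0.597656 > 0, so the root lies in [0.375, 0.5]

[0.375, 0.5]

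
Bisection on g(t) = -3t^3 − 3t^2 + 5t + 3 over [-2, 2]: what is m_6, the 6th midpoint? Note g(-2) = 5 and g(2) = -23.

g(0) = 3 > 0, so the root lies in [0, 2]
g(1) = 2 > 0, so the root lies in [1, 2]
g(1.5) = -6.375 < 0, so the root lies in [1, 1.5]
g(1.25) = -1.2969 < 0, so the root lies in [1, 1.25]
g(1.125) = 0.5566 > 0, so the root lies in [1.125, 1.25]
g(1.1875) = -0.3167 < 0, so the root lies in [1.125, 1.1875]

1.1875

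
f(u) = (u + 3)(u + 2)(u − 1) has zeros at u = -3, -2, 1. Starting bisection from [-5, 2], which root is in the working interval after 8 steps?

m = -1.5, f(m) = -1.875 (−); new bracket [-1.5, 2]
m = 0.25, f(m) = -5.484375 (−); new bracket [0.25, 2]
m = 1.125, f(m) = 1.611328 (+); new bracket [0.25, 1.125]
m = 0.6875, f(m) = -3.0969 (−); new bracket [0.6875, 1.125]
m = 0.90625, f(m) = -1.0643 (−); new bracket [0.90625, 1.125]
m = 1.015625, f(m) = 0.1892 (+); new bracket [0.90625, 1.015625]
m = 0.9609375, f(m) = -0.4581 (−); new bracket [0.9609375, 1.015625]
m = 0.98828125, f(m) = -0.1397 (−); new bracket [0.98828125, 1.015625]

1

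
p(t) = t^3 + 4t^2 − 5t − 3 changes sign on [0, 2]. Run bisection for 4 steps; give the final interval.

p(1) = -3 < 0, so the root lies in [1, 2]
p(1.5) = 1.875 > 0, so the root lies in [1, 1.5]
p(1.25) = -1.046875 < 0, so the root lies in [1.25, 1.5]
p(1.375) = 0.2871 > 0, so the root lies in [1.25, 1.375]

[1.25, 1.375]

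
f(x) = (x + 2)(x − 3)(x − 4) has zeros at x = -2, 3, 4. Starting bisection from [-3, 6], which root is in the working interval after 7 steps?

x = 1.5 gives f = 13.125, positive; keep [-3, 1.5]
x = -0.75 gives f = 22.265625, positive; keep [-3, -0.75]
x = -1.875 gives f = 3.580078, positive; keep [-3, -1.875]
x = -2.4375 gives f = -15.3142, negative; keep [-2.4375, -1.875]
x = -2.15625 gives f = -4.9599, negative; keep [-2.15625, -1.875]
x = -2.015625 gives f = -0.4714, negative; keep [-2.015625, -1.875]
x = -1.9453125 gives f = 1.6079, positive; keep [-2.015625, -1.9453125]

-2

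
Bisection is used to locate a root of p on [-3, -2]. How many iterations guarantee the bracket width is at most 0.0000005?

21

Width after n steps is 1/2^n. Need 2^n ≥ 1/0.0000005 = 2000000.
2^20 = 1048576 < 2000000 ≤ 2^21 = 2097152, so n = 21.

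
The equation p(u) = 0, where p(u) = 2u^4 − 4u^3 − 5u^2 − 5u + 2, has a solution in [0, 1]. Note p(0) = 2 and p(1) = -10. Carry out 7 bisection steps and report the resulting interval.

[0.2890625, 0.296875]

midpoint 0.5: p = -2.125 < 0 → [0, 0.5]
midpoint 0.25: p = 0.382812 > 0 → [0.25, 0.5]
midpoint 0.375: p = -0.749512 < 0 → [0.25, 0.375]
midpoint 0.3125: p = -0.1538 < 0 → [0.25, 0.3125]
midpoint 0.28125: p = 0.1218 > 0 → [0.28125, 0.3125]
midpoint 0.296875: p = -0.0142 < 0 → [0.28125, 0.296875]
midpoint 0.2890625: p = 0.0543 > 0 → [0.2890625, 0.296875]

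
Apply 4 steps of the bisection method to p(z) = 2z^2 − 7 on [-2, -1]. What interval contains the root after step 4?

[-1.875, -1.8125]

midpoint -1.5: p = -2.5 < 0 → [-2, -1.5]
midpoint -1.75: p = -0.875 < 0 → [-2, -1.75]
midpoint -1.875: p = 0.03125 > 0 → [-1.875, -1.75]
midpoint -1.8125: p = -0.4297 < 0 → [-1.875, -1.8125]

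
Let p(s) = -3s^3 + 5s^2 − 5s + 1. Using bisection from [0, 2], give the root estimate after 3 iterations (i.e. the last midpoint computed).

0.25

midpoint 1: p = -2 < 0 → [0, 1]
midpoint 0.5: p = -0.625 < 0 → [0, 0.5]
midpoint 0.25: p = 0.015625 > 0 → [0.25, 0.5]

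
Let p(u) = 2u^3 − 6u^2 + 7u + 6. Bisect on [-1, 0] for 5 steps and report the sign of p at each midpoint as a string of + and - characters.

+---+

m = -0.5, p(m) = 0.75 (+); new bracket [-1, -0.5]
m = -0.75, p(m) = -3.46875 (−); new bracket [-0.75, -0.5]
m = -0.625, p(m) = -1.207031 (−); new bracket [-0.625, -0.5]
m = -0.5625, p(m) = -0.1919 (−); new bracket [-0.5625, -0.5]
m = -0.53125, p(m) = 0.288 (+); new bracket [-0.5625, -0.53125]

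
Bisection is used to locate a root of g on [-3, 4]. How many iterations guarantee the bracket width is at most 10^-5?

20

Width after n steps is 7/2^n. Need 2^n ≥ 7/10^-5 = 700000.
2^19 = 524288 < 700000 ≤ 2^20 = 1048576, so n = 20.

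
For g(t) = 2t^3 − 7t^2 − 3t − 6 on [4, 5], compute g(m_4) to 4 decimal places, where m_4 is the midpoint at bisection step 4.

t = 4.5 gives g = 21, positive; keep [4, 4.5]
t = 4.25 gives g = 8.34375, positive; keep [4, 4.25]
t = 4.125 gives g = 2.894531, positive; keep [4, 4.125]
t = 4.0625 gives g = 0.3794, positive; keep [4, 4.0625]

0.3794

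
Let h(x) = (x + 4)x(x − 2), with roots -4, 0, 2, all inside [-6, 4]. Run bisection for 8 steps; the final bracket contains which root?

-4

h(-1) = 9 > 0, so the root lies in [-6, -1]
h(-3.5) = 9.625 > 0, so the root lies in [-6, -3.5]
h(-4.75) = -24.046875 < 0, so the root lies in [-4.75, -3.5]
h(-4.125) = -3.1582 < 0, so the root lies in [-4.125, -3.5]
h(-3.8125) = 4.155 > 0, so the root lies in [-4.125, -3.8125]
h(-3.96875) = 0.7403 > 0, so the root lies in [-4.125, -3.96875]
h(-4.046875) = -1.1471 < 0, so the root lies in [-4.046875, -3.96875]
h(-4.0078125) = -0.1881 < 0, so the root lies in [-4.0078125, -3.96875]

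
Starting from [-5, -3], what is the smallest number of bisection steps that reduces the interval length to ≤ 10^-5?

18

Width after n steps is 2/2^n. Need 2^n ≥ 2/10^-5 = 200000.
2^17 = 131072 < 200000 ≤ 2^18 = 262144, so n = 18.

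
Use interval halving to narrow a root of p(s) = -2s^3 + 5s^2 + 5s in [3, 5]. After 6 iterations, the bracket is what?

[3.25, 3.28125]

midpoint 4: p = -28 < 0 → [3, 4]
midpoint 3.5: p = -7 < 0 → [3, 3.5]
midpoint 3.25: p = 0.40625 > 0 → [3.25, 3.5]
midpoint 3.375: p = -3.0586 < 0 → [3.25, 3.375]
midpoint 3.3125: p = -1.2681 < 0 → [3.25, 3.3125]
midpoint 3.28125: p = -0.4166 < 0 → [3.25, 3.28125]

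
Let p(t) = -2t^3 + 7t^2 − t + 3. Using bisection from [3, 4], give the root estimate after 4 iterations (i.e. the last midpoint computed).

p(3.5) = -0.5 < 0, so the root lies in [3, 3.5]
p(3.25) = 5.03125 > 0, so the root lies in [3.25, 3.5]
p(3.375) = 2.472656 > 0, so the root lies in [3.375, 3.5]
p(3.4375) = 1.0396 > 0, so the root lies in [3.4375, 3.5]

3.4375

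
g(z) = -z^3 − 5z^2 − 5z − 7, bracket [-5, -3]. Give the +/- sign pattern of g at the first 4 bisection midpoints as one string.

m = -4, g(m) = -3 (−); new bracket [-5, -4]
m = -4.5, g(m) = 5.375 (+); new bracket [-4.5, -4]
m = -4.25, g(m) = 0.703125 (+); new bracket [-4.25, -4]
m = -4.125, g(m) = -1.2637 (−); new bracket [-4.25, -4.125]

-++-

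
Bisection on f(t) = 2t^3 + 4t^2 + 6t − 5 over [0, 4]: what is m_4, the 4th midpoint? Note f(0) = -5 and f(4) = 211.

0.75

f(2) = 39 > 0, so the root lies in [0, 2]
f(1) = 7 > 0, so the root lies in [0, 1]
f(0.5) = -0.75 < 0, so the root lies in [0.5, 1]
f(0.75) = 2.5938 > 0, so the root lies in [0.5, 0.75]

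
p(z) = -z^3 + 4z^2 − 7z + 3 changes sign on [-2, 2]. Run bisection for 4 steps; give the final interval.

[0.5, 0.75]

m = 0, p(m) = 3 (+); new bracket [0, 2]
m = 1, p(m) = -1 (−); new bracket [0, 1]
m = 0.5, p(m) = 0.375 (+); new bracket [0.5, 1]
m = 0.75, p(m) = -0.4219 (−); new bracket [0.5, 0.75]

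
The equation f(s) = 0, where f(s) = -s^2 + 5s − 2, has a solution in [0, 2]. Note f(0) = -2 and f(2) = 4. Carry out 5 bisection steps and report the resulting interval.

[0.4375, 0.5]

m = 1, f(m) = 2 (+); new bracket [0, 1]
m = 0.5, f(m) = 0.25 (+); new bracket [0, 0.5]
m = 0.25, f(m) = -0.8125 (−); new bracket [0.25, 0.5]
m = 0.375, f(m) = -0.2656 (−); new bracket [0.375, 0.5]
m = 0.4375, f(m) = -0.0039 (−); new bracket [0.4375, 0.5]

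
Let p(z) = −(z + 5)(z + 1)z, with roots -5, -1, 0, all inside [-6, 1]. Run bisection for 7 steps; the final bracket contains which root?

-5

p(-2.5) = -9.375 < 0, so the root lies in [-6, -2.5]
p(-4.25) = -10.359375 < 0, so the root lies in [-6, -4.25]
p(-5.125) = 2.642578 > 0, so the root lies in [-5.125, -4.25]
p(-4.6875) = -5.4016 < 0, so the root lies in [-5.125, -4.6875]
p(-4.90625) = -1.7967 < 0, so the root lies in [-5.125, -4.90625]
p(-5.015625) = 0.3147 > 0, so the root lies in [-5.015625, -4.90625]
p(-4.9609375) = -0.7676 < 0, so the root lies in [-5.015625, -4.9609375]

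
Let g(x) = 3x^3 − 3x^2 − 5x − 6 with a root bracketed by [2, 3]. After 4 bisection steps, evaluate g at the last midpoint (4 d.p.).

m = 2.5, g(m) = 9.625 (+); new bracket [2, 2.5]
m = 2.25, g(m) = 1.734375 (+); new bracket [2, 2.25]
m = 2.125, g(m) = -1.384766 (−); new bracket [2.125, 2.25]
m = 2.1875, g(m) = 0.1096 (+); new bracket [2.125, 2.1875]

0.1096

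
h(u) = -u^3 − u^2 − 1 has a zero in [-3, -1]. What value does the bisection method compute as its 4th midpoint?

h(-2) = 3 > 0, so the root lies in [-2, -1]
h(-1.5) = 0.125 > 0, so the root lies in [-1.5, -1]
h(-1.25) = -0.609375 < 0, so the root lies in [-1.5, -1.25]
h(-1.375) = -0.291 < 0, so the root lies in [-1.5, -1.375]

-1.375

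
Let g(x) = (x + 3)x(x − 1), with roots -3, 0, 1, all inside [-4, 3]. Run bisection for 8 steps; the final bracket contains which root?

-3

midpoint -0.5: g = 1.875 > 0 → [-4, -0.5]
midpoint -2.25: g = 5.484375 > 0 → [-4, -2.25]
midpoint -3.125: g = -1.611328 < 0 → [-3.125, -2.25]
midpoint -2.6875: g = 3.0969 > 0 → [-3.125, -2.6875]
midpoint -2.90625: g = 1.0643 > 0 → [-3.125, -2.90625]
midpoint -3.015625: g = -0.1892 < 0 → [-3.015625, -2.90625]
midpoint -2.9609375: g = 0.4581 > 0 → [-3.015625, -2.9609375]
midpoint -2.98828125: g = 0.1397 > 0 → [-3.015625, -2.98828125]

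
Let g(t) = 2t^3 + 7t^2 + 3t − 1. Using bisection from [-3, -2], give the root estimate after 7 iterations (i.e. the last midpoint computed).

midpoint -2.5: g = 4 > 0 → [-3, -2.5]
midpoint -2.75: g = 2.09375 > 0 → [-3, -2.75]
midpoint -2.875: g = 0.707031 > 0 → [-3, -2.875]
midpoint -2.9375: g = -0.105 < 0 → [-2.9375, -2.875]
midpoint -2.90625: g = 0.3112 > 0 → [-2.9375, -2.90625]
midpoint -2.921875: g = 0.1057 > 0 → [-2.9375, -2.921875]
midpoint -2.9296875: g = 0.001 > 0 → [-2.9375, -2.9296875]

-2.9296875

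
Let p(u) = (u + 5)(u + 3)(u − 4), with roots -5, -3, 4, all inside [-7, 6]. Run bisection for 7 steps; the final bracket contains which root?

midpoint -0.5: p = -50.625 < 0 → [-0.5, 6]
midpoint 2.75: p = -55.703125 < 0 → [2.75, 6]
midpoint 4.375: p = 25.927734 > 0 → [2.75, 4.375]
midpoint 3.5625: p = -24.5837 < 0 → [3.5625, 4.375]
midpoint 3.96875: p = -1.9532 < 0 → [3.96875, 4.375]
midpoint 4.171875: p = 11.3059 > 0 → [3.96875, 4.171875]
midpoint 4.0703125: p = 4.5091 > 0 → [3.96875, 4.0703125]

4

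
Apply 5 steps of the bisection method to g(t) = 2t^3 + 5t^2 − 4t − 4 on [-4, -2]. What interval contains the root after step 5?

t = -3 gives g = -1, negative; keep [-3, -2]
t = -2.5 gives g = 6, positive; keep [-3, -2.5]
t = -2.75 gives g = 3.21875, positive; keep [-3, -2.75]
t = -2.875 gives g = 1.3008, positive; keep [-3, -2.875]
t = -2.9375 gives g = 0.1997, positive; keep [-3, -2.9375]

[-3, -2.9375]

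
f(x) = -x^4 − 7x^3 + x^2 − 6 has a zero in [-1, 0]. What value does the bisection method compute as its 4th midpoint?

-0.9375

midpoint -0.5: f = -4.9375 < 0 → [-1, -0.5]
midpoint -0.75: f = -2.800781 < 0 → [-1, -0.75]
midpoint -0.875: f = -1.131104 < 0 → [-1, -0.875]
midpoint -0.9375: f = -0.1257 < 0 → [-1, -0.9375]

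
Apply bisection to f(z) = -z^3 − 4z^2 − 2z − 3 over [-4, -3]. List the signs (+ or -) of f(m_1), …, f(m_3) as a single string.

midpoint -3.5: f = -2.125 < 0 → [-4, -3.5]
midpoint -3.75: f = 0.984375 > 0 → [-3.75, -3.5]
midpoint -3.625: f = -0.677734 < 0 → [-3.75, -3.625]

-+-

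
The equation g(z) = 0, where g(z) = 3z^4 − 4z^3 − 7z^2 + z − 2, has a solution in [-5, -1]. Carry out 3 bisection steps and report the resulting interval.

[-1.5, -1]

midpoint -3: g = 283 > 0 → [-3, -1]
midpoint -2: g = 48 > 0 → [-2, -1]
midpoint -1.5: g = 9.4375 > 0 → [-1.5, -1]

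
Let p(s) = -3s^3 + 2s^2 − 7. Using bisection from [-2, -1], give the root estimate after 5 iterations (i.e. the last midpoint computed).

s = -1.5 gives p = 7.625, positive; keep [-1.5, -1]
s = -1.25 gives p = 1.984375, positive; keep [-1.25, -1]
s = -1.125 gives p = -0.197266, negative; keep [-1.25, -1.125]
s = -1.1875 gives p = 0.844, positive; keep [-1.1875, -1.125]
s = -1.15625 gives p = 0.3112, positive; keep [-1.15625, -1.125]

-1.15625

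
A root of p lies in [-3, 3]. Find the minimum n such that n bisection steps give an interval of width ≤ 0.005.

11

Width after n steps is 6/2^n. Need 2^n ≥ 6/0.005 = 1200.
2^10 = 1024 < 1200 ≤ 2^11 = 2048, so n = 11.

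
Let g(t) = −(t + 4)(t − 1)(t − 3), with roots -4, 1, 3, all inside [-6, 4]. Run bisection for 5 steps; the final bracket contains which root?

m = -1, g(m) = -24 (−); new bracket [-6, -1]
m = -3.5, g(m) = -14.625 (−); new bracket [-6, -3.5]
m = -4.75, g(m) = 33.421875 (+); new bracket [-4.75, -3.5]
m = -4.125, g(m) = 4.5645 (+); new bracket [-4.125, -3.5]
m = -3.8125, g(m) = -6.1472 (−); new bracket [-4.125, -3.8125]

-4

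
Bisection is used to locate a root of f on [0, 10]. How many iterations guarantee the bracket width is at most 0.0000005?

25

Width after n steps is 10/2^n. Need 2^n ≥ 10/0.0000005 = 20000000.
2^24 = 16777216 < 20000000 ≤ 2^25 = 33554432, so n = 25.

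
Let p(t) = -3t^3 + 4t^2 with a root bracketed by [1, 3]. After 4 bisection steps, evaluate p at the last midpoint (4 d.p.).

midpoint 2: p = -8 < 0 → [1, 2]
midpoint 1.5: p = -1.125 < 0 → [1, 1.5]
midpoint 1.25: p = 0.390625 > 0 → [1.25, 1.5]
midpoint 1.375: p = -0.2363 < 0 → [1.25, 1.375]

-0.2363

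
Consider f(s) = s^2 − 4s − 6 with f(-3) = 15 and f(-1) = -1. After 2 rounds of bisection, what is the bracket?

midpoint -2: f = 6 > 0 → [-2, -1]
midpoint -1.5: f = 2.25 > 0 → [-1.5, -1]

[-1.5, -1]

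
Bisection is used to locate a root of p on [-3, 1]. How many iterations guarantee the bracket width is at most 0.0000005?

23

Width after n steps is 4/2^n. Need 2^n ≥ 4/0.0000005 = 8000000.
2^22 = 4194304 < 8000000 ≤ 2^23 = 8388608, so n = 23.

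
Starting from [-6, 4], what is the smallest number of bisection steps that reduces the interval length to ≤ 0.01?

Width after n steps is 10/2^n. Need 2^n ≥ 10/0.01 = 1000.
2^9 = 512 < 1000 ≤ 2^10 = 1024, so n = 10.

10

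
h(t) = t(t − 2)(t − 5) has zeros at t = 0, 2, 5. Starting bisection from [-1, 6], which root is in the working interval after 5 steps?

5

h(2.5) = -3.125 < 0, so the root lies in [2.5, 6]
h(4.25) = -7.171875 < 0, so the root lies in [4.25, 6]
h(5.125) = 2.001953 > 0, so the root lies in [4.25, 5.125]
h(4.6875) = -3.9368 < 0, so the root lies in [4.6875, 5.125]
h(4.90625) = -1.3368 < 0, so the root lies in [4.90625, 5.125]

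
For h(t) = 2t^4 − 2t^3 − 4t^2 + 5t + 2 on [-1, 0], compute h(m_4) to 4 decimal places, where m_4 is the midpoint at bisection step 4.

h(-0.5) = -1.125 < 0, so the root lies in [-0.5, 0]
h(-0.25) = 0.539062 > 0, so the root lies in [-0.5, -0.25]
h(-0.375) = -0.29248 < 0, so the root lies in [-0.375, -0.25]
h(-0.3125) = 0.127 > 0, so the root lies in [-0.375, -0.3125]

0.1270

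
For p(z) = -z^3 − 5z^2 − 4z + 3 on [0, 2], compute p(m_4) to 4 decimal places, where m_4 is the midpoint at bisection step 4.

p(1) = -7 < 0, so the root lies in [0, 1]
p(0.5) = -0.375 < 0, so the root lies in [0, 0.5]
p(0.25) = 1.671875 > 0, so the root lies in [0.25, 0.5]
p(0.375) = 0.7441 > 0, so the root lies in [0.375, 0.5]

0.7441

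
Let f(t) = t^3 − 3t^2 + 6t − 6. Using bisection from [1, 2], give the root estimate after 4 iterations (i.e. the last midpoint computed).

f(1.5) = -0.375 < 0, so the root lies in [1.5, 2]
f(1.75) = 0.671875 > 0, so the root lies in [1.5, 1.75]
f(1.625) = 0.119141 > 0, so the root lies in [1.5, 1.625]
f(1.5625) = -0.1345 < 0, so the root lies in [1.5625, 1.625]

1.5625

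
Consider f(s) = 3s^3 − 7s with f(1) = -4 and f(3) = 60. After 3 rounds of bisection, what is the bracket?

[1.5, 1.75]

m = 2, f(m) = 10 (+); new bracket [1, 2]
m = 1.5, f(m) = -0.375 (−); new bracket [1.5, 2]
m = 1.75, f(m) = 3.828125 (+); new bracket [1.5, 1.75]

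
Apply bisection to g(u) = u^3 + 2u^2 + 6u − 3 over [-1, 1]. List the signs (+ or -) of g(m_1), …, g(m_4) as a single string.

midpoint 0: g = -3 < 0 → [0, 1]
midpoint 0.5: g = 0.625 > 0 → [0, 0.5]
midpoint 0.25: g = -1.359375 < 0 → [0.25, 0.5]
midpoint 0.375: g = -0.416 < 0 → [0.375, 0.5]

-+--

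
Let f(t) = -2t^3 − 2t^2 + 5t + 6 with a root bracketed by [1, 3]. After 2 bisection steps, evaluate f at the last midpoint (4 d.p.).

t = 2 gives f = -8, negative; keep [1, 2]
t = 1.5 gives f = 2.25, positive; keep [1.5, 2]

2.2500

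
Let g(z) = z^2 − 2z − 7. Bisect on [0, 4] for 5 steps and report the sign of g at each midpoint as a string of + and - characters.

z = 2 gives g = -7, negative; keep [2, 4]
z = 3 gives g = -4, negative; keep [3, 4]
z = 3.5 gives g = -1.75, negative; keep [3.5, 4]
z = 3.75 gives g = -0.4375, negative; keep [3.75, 4]
z = 3.875 gives g = 0.2656, positive; keep [3.75, 3.875]

----+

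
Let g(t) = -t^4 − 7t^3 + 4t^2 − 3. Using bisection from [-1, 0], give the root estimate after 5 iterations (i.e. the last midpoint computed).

-0.59375

g(-0.5) = -1.1875 < 0, so the root lies in [-1, -0.5]
g(-0.75) = 1.886719 > 0, so the root lies in [-0.75, -0.5]
g(-0.625) = 0.118896 > 0, so the root lies in [-0.625, -0.5]
g(-0.5625) = -0.5886 < 0, so the root lies in [-0.625, -0.5625]
g(-0.59375) = -0.2489 < 0, so the root lies in [-0.625, -0.59375]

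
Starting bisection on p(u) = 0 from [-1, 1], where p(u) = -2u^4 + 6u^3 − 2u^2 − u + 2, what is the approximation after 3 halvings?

p(0) = 2 > 0, so the root lies in [-1, 0]
p(-0.5) = 1.125 > 0, so the root lies in [-1, -0.5]
p(-0.75) = -1.539062 < 0, so the root lies in [-0.75, -0.5]

-0.75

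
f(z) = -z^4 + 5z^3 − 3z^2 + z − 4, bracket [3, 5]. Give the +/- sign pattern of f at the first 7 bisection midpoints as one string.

+-+--++

midpoint 4: f = 16 > 0 → [4, 5]
midpoint 4.5: f = -14.6875 < 0 → [4, 4.5]
midpoint 4.25: f = 3.636719 > 0 → [4.25, 4.5]
midpoint 4.375: f = -4.7092 < 0 → [4.25, 4.375]
midpoint 4.3125: f = -0.3413 < 0 → [4.25, 4.3125]
midpoint 4.28125: f = 1.6953 > 0 → [4.28125, 4.3125]
midpoint 4.296875: f = 0.689 > 0 → [4.296875, 4.3125]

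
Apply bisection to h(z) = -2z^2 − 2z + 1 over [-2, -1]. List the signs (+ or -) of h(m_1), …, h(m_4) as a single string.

-+-+

midpoint -1.5: h = -0.5 < 0 → [-1.5, -1]
midpoint -1.25: h = 0.375 > 0 → [-1.5, -1.25]
midpoint -1.375: h = -0.03125 < 0 → [-1.375, -1.25]
midpoint -1.3125: h = 0.1797 > 0 → [-1.375, -1.3125]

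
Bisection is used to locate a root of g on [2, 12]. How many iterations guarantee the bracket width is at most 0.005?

11

Width after n steps is 10/2^n. Need 2^n ≥ 10/0.005 = 2000.
2^10 = 1024 < 2000 ≤ 2^11 = 2048, so n = 11.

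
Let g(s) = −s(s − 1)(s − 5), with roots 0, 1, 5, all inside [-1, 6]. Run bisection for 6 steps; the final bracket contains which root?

5

m = 2.5, g(m) = 9.375 (+); new bracket [2.5, 6]
m = 4.25, g(m) = 10.359375 (+); new bracket [4.25, 6]
m = 5.125, g(m) = -2.642578 (−); new bracket [4.25, 5.125]
m = 4.6875, g(m) = 5.4016 (+); new bracket [4.6875, 5.125]
m = 4.90625, g(m) = 1.7967 (+); new bracket [4.90625, 5.125]
m = 5.015625, g(m) = -0.3147 (−); new bracket [4.90625, 5.015625]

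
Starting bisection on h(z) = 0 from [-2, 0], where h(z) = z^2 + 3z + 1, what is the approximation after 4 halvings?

-0.375

h(-1) = -1 < 0, so the root lies in [-1, 0]
h(-0.5) = -0.25 < 0, so the root lies in [-0.5, 0]
h(-0.25) = 0.3125 > 0, so the root lies in [-0.5, -0.25]
h(-0.375) = 0.0156 > 0, so the root lies in [-0.5, -0.375]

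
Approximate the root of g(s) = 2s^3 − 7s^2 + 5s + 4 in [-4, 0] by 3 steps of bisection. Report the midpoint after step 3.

g(-2) = -50 < 0, so the root lies in [-2, 0]
g(-1) = -10 < 0, so the root lies in [-1, 0]
g(-0.5) = -0.5 < 0, so the root lies in [-0.5, 0]

-0.5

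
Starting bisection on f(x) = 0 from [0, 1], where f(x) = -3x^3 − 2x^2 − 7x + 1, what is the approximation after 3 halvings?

f(0.5) = -3.375 < 0, so the root lies in [0, 0.5]
f(0.25) = -0.921875 < 0, so the root lies in [0, 0.25]
f(0.125) = 0.087891 > 0, so the root lies in [0.125, 0.25]

0.125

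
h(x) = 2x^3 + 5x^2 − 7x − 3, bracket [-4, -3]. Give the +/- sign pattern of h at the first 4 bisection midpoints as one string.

-++-

m = -3.5, h(m) = -3 (−); new bracket [-3.5, -3]
m = -3.25, h(m) = 3.90625 (+); new bracket [-3.5, -3.25]
m = -3.375, h(m) = 0.691406 (+); new bracket [-3.5, -3.375]
m = -3.4375, h(m) = -1.0933 (−); new bracket [-3.4375, -3.375]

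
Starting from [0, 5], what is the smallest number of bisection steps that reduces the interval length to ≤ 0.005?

Width after n steps is 5/2^n. Need 2^n ≥ 5/0.005 = 1000.
2^9 = 512 < 1000 ≤ 2^10 = 1024, so n = 10.

10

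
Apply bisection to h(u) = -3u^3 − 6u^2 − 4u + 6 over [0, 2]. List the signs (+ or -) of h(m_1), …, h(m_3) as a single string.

-+-

h(1) = -7 < 0, so the root lies in [0, 1]
h(0.5) = 2.125 > 0, so the root lies in [0.5, 1]
h(0.75) = -1.640625 < 0, so the root lies in [0.5, 0.75]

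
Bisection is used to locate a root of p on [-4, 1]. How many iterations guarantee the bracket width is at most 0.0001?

16

Width after n steps is 5/2^n. Need 2^n ≥ 5/0.0001 = 50000.
2^15 = 32768 < 50000 ≤ 2^16 = 65536, so n = 16.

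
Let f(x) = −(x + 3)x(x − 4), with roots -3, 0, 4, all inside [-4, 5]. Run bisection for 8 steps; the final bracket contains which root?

x = 0.5 gives f = 6.125, positive; keep [0.5, 5]
x = 2.75 gives f = 19.765625, positive; keep [2.75, 5]
x = 3.875 gives f = 3.330078, positive; keep [3.875, 5]
x = 4.4375 gives f = -14.4392, negative; keep [3.875, 4.4375]
x = 4.15625 gives f = -4.6474, negative; keep [3.875, 4.15625]
x = 4.015625 gives f = -0.4402, negative; keep [3.875, 4.015625]
x = 3.9453125 gives f = 1.4985, positive; keep [3.9453125, 4.015625]
x = 3.98046875 gives f = 0.5427, positive; keep [3.98046875, 4.015625]

4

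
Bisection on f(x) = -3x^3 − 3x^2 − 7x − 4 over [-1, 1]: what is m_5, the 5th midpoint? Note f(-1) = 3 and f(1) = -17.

f(0) = -4 < 0, so the root lies in [-1, 0]
f(-0.5) = -0.875 < 0, so the root lies in [-1, -0.5]
f(-0.75) = 0.828125 > 0, so the root lies in [-0.75, -0.5]
f(-0.625) = -0.0645 < 0, so the root lies in [-0.75, -0.625]
f(-0.6875) = 0.3694 > 0, so the root lies in [-0.6875, -0.625]

-0.6875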